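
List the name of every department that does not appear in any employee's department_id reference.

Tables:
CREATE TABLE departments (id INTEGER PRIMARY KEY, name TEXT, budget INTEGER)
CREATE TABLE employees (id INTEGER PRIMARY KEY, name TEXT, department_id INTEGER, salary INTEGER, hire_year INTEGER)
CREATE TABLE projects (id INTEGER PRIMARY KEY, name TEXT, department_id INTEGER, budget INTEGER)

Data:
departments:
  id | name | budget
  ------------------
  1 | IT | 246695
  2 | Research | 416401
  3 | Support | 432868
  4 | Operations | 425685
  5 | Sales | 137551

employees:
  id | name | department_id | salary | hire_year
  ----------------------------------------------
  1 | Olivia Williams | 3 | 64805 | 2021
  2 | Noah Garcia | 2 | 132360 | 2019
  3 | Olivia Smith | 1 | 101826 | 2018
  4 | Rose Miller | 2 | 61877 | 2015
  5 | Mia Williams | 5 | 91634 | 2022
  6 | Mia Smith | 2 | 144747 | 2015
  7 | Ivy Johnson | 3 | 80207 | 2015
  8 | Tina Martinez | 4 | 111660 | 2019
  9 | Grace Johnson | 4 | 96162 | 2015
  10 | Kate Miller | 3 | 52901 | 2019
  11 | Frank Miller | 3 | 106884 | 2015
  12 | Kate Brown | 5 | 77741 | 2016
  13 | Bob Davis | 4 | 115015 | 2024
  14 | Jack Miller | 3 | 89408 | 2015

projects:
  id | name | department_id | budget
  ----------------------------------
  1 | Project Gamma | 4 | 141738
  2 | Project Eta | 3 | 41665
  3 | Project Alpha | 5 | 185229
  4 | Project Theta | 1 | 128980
SELECT p.name FROM departments p LEFT JOIN employees c ON c.department_id = p.id WHERE c.id IS NULL

Execution result:
(no rows)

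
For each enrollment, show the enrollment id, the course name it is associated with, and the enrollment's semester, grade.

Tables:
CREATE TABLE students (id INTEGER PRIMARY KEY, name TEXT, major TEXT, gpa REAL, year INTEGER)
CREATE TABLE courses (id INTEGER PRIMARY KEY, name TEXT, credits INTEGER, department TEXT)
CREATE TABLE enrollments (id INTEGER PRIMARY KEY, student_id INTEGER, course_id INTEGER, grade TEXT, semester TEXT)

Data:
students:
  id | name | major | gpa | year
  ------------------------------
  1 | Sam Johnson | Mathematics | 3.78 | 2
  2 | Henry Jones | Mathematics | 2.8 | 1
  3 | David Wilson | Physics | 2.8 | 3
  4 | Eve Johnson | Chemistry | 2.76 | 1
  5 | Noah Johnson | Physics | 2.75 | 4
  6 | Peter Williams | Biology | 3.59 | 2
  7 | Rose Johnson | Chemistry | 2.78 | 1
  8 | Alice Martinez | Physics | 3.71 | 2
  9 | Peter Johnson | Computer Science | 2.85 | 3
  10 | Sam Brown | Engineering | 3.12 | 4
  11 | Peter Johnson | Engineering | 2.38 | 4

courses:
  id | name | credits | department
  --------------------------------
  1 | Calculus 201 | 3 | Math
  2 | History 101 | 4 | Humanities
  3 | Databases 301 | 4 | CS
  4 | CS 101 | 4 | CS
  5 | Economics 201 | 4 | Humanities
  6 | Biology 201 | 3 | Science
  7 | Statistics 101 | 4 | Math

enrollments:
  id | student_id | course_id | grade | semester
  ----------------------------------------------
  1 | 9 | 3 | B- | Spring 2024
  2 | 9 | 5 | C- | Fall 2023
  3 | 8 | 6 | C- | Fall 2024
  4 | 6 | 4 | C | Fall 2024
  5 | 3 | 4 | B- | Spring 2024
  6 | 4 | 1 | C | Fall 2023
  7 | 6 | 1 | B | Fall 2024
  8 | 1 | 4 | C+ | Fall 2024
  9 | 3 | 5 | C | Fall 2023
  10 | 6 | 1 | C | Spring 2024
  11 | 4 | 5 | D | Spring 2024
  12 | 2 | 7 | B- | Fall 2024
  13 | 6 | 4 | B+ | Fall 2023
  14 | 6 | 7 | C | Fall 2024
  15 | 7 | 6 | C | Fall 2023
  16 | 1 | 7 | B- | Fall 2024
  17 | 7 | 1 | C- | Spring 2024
SELECT c.id, p.name AS course, c.semester, c.grade FROM enrollments c JOIN courses p ON c.course_id = p.id

Execution result:
id | course | semester | grade
1 | Databases 301 | Spring 2024 | B-
2 | Economics 201 | Fall 2023 | C-
3 | Biology 201 | Fall 2024 | C-
4 | CS 101 | Fall 2024 | C
5 | CS 101 | Spring 2024 | B-
6 | Calculus 201 | Fall 2023 | C
7 | Calculus 201 | Fall 2024 | B
8 | CS 101 | Fall 2024 | C+
9 | Economics 201 | Fall 2023 | C
10 | Calculus 201 | Spring 2024 | C
11 | Economics 201 | Spring 2024 | D
12 | Statistics 101 | Fall 2024 | B-
13 | CS 101 | Fall 2023 | B+
14 | Statistics 101 | Fall 2024 | C
15 | Biology 201 | Fall 2023 | C
16 | Statistics 101 | Fall 2024 | B-
17 | Calculus 201 | Spring 2024 | C-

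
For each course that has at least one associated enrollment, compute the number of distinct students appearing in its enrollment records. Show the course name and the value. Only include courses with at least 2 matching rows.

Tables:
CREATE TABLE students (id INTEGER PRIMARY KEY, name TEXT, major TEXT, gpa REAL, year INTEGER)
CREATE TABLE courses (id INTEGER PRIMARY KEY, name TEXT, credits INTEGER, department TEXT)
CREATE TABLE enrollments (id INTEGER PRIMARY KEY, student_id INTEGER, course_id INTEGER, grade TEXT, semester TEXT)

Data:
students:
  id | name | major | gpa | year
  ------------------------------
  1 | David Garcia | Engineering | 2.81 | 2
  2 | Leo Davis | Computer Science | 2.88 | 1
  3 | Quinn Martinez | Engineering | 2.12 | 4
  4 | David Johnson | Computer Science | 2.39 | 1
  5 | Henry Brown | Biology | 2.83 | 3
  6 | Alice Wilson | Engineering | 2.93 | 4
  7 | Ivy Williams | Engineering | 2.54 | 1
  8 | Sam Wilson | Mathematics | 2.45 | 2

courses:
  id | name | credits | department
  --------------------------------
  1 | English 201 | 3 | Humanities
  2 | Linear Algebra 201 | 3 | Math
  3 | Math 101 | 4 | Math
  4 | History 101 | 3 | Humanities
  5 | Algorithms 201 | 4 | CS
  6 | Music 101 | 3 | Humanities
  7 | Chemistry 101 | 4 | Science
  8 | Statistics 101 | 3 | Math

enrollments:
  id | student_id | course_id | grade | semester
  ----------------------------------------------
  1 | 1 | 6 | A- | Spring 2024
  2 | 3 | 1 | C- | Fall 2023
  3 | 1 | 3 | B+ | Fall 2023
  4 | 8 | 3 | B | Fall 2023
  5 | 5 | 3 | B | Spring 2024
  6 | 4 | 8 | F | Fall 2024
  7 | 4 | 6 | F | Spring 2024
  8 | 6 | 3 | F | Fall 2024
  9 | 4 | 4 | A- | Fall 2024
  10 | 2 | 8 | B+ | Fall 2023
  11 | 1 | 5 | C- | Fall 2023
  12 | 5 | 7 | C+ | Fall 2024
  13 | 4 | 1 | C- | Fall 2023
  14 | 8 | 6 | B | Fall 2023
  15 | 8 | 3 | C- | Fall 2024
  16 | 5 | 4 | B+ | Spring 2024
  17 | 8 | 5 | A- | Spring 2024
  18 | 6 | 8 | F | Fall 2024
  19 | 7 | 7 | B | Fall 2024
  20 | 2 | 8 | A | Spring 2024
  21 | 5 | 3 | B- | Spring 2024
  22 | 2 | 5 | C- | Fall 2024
SELECT p.name, COUNT(DISTINCT c.student_id) AS distinct_student_count FROM enrollments c JOIN courses p ON c.course_id = p.id GROUP BY p.id, p.name HAVING COUNT(*) >= 2

Execution result:
name | distinct_student_count
English 201 | 2
Math 101 | 4
History 101 | 2
Algorithms 201 | 3
Music 101 | 3
Chemistry 101 | 2
Statistics 101 | 3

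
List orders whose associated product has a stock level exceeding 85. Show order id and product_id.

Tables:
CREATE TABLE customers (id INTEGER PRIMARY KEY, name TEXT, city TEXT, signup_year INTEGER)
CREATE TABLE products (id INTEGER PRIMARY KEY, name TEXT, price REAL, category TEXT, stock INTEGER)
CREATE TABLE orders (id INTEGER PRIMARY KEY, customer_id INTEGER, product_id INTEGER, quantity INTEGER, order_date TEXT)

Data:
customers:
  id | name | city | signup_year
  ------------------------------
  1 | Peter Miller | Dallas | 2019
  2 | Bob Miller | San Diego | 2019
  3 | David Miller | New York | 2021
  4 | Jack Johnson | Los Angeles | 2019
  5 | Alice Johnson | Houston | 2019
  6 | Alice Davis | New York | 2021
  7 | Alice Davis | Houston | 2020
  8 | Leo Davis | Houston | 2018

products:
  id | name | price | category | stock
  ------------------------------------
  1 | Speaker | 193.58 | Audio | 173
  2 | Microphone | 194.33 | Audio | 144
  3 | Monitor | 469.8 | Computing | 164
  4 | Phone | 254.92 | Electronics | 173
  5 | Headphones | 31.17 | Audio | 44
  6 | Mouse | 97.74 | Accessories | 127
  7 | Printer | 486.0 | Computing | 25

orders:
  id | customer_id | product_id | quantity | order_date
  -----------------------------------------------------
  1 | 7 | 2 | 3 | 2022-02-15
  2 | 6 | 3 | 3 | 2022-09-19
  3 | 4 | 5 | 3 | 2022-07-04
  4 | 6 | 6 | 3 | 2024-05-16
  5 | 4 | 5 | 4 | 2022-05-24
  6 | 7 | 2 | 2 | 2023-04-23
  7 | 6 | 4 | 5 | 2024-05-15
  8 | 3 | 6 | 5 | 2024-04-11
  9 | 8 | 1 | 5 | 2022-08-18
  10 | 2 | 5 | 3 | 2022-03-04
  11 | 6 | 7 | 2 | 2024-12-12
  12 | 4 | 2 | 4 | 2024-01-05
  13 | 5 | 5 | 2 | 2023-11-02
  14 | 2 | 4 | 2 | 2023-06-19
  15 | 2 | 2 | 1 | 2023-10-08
SELECT id, product_id FROM orders WHERE product_id IN (SELECT id FROM products WHERE stock > 85)

Execution result:
id | product_id
1 | 2
2 | 3
4 | 6
6 | 2
7 | 4
8 | 6
9 | 1
12 | 2
14 | 4
15 | 2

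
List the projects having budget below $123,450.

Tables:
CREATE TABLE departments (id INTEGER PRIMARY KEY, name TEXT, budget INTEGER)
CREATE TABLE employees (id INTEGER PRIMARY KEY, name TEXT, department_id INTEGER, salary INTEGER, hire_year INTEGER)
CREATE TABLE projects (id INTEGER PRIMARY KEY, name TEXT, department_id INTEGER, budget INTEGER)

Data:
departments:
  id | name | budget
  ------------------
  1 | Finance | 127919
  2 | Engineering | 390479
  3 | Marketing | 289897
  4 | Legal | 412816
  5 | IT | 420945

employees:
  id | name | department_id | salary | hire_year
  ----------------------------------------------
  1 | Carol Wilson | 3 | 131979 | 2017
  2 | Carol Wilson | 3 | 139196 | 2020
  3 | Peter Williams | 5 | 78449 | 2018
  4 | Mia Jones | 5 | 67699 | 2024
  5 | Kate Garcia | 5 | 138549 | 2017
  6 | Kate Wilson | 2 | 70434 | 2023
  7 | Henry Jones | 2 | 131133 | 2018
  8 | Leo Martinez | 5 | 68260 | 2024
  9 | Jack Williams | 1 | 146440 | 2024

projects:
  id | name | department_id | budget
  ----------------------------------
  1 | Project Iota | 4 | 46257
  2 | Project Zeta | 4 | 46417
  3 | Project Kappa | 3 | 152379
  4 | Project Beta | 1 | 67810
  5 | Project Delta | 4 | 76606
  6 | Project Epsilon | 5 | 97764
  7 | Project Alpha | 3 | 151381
SELECT name, budget FROM projects WHERE budget < 123450

Execution result:
name | budget
Project Iota | 46257
Project Zeta | 46417
Project Beta | 67810
Project Delta | 76606
Project Epsilon | 97764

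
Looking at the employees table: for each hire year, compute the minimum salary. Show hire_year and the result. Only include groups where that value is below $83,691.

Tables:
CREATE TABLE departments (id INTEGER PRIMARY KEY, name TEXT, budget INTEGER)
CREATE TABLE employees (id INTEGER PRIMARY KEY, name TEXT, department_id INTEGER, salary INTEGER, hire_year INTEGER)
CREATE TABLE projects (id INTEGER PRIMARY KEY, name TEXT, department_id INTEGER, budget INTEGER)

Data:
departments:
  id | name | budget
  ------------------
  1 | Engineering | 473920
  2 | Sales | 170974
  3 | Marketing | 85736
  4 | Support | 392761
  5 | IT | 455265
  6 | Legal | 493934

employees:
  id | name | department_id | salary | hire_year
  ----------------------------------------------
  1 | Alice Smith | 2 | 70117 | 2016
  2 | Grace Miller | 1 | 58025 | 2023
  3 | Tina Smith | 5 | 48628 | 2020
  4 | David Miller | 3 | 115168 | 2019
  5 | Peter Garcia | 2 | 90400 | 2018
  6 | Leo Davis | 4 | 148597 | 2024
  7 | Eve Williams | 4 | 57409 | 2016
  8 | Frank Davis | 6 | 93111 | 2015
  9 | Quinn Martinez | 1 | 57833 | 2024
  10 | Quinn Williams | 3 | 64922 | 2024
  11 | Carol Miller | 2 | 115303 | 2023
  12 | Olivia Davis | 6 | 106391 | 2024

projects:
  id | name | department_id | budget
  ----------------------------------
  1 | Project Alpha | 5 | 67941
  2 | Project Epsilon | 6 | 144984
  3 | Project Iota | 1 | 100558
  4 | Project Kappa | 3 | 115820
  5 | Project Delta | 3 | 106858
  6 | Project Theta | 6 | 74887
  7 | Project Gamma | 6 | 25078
SELECT hire_year, MIN(salary) AS min_salary FROM employees GROUP BY hire_year HAVING MIN(salary) < 83691

Execution result:
hire_year | min_salary
2016 | 57409
2020 | 48628
2023 | 58025
2024 | 57833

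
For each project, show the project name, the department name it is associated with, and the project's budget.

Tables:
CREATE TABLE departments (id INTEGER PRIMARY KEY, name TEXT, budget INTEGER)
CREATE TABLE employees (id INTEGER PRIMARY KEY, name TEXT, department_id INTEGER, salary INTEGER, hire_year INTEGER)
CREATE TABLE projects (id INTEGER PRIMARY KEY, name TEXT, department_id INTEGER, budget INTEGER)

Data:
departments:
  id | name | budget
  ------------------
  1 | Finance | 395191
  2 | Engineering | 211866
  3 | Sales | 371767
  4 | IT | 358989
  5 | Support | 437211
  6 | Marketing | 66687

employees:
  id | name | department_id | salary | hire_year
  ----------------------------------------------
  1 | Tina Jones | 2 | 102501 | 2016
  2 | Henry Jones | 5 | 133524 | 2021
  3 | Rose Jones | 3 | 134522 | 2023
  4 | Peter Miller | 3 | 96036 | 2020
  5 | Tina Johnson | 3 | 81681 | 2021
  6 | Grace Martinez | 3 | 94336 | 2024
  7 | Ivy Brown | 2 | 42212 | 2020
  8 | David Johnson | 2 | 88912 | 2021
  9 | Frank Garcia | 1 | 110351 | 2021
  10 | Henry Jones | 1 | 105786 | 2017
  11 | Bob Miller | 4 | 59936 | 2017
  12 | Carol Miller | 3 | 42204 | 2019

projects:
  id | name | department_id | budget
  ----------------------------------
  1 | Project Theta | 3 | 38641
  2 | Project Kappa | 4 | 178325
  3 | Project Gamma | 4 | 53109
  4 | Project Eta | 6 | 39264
SELECT c.name, p.name AS department, c.budget FROM projects c JOIN departments p ON c.department_id = p.id

Execution result:
name | department | budget
Project Theta | Sales | 38641
Project Kappa | IT | 178325
Project Gamma | IT | 53109
Project Eta | Marketing | 39264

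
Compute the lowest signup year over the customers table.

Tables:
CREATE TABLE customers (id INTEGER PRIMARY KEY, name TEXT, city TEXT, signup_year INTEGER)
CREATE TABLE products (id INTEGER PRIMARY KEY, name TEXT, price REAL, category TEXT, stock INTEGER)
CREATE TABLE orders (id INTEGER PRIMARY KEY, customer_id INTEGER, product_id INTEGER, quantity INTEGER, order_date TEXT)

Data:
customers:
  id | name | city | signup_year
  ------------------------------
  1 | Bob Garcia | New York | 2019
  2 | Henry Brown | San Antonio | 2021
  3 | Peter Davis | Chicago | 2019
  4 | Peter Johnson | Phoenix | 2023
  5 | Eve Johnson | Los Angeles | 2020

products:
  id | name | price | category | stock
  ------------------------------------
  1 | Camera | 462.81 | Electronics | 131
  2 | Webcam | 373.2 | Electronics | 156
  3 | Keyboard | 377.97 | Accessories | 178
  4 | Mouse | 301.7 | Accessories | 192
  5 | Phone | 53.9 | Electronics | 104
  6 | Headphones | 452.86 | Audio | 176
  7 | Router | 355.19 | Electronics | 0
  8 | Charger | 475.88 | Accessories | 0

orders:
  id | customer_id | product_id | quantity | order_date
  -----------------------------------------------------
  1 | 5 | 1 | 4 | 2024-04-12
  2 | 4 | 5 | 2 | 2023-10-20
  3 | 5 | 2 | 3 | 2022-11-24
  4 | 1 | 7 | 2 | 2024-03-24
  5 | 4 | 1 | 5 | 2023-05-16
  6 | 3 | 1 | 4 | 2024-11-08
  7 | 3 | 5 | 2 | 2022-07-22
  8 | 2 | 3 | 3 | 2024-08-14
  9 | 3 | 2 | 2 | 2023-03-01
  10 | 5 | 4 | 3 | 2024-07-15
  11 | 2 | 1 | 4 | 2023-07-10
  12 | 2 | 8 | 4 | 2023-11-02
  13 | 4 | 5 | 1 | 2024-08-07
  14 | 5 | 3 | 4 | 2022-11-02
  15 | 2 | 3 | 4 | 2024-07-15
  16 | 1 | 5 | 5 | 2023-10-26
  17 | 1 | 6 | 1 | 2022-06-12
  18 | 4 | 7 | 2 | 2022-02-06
SELECT MIN(signup_year) FROM customers

Execution result:
2019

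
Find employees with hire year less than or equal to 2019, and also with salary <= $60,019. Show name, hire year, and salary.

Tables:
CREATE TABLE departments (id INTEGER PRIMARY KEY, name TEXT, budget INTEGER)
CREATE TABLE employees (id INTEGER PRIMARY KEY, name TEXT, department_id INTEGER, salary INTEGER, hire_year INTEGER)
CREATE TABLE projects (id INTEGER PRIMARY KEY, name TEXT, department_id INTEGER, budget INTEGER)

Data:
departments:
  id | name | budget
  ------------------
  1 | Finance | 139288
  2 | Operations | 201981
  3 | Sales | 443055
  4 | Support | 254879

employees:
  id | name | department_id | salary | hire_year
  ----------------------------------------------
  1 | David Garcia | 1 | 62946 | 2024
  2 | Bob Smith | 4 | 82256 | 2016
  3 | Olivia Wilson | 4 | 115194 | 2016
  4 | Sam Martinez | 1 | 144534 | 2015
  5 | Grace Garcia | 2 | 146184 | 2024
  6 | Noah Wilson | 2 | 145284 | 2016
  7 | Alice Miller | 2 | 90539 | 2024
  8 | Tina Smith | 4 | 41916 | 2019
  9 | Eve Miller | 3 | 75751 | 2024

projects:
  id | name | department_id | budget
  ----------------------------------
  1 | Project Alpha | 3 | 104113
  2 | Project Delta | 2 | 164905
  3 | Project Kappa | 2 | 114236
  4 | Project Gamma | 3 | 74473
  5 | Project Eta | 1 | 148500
SELECT name, hire_year, salary FROM employees WHERE hire_year <= 2019 AND salary <= 60019

Execution result:
name | hire_year | salary
Tina Smith | 2019 | 41916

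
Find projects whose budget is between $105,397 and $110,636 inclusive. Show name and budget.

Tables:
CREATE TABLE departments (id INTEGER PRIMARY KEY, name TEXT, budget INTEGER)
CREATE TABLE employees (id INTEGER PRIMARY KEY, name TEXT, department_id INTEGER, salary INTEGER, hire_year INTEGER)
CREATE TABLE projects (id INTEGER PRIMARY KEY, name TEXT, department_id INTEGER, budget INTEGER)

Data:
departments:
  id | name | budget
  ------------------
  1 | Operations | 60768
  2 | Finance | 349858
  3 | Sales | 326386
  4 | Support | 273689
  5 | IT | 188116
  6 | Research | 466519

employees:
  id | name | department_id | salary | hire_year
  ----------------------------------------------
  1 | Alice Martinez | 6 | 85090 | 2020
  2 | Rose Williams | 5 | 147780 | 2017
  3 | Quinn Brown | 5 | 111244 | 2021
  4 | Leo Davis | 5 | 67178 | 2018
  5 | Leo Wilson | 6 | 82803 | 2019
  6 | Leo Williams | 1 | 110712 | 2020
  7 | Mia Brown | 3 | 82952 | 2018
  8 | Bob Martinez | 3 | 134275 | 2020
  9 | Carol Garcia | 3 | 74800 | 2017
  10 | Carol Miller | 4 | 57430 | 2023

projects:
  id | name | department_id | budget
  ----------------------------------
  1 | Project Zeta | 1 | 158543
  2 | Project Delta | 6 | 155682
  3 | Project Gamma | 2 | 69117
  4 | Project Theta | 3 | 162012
SELECT name, budget FROM projects WHERE budget BETWEEN 105397 AND 110636

Execution result:
(no rows)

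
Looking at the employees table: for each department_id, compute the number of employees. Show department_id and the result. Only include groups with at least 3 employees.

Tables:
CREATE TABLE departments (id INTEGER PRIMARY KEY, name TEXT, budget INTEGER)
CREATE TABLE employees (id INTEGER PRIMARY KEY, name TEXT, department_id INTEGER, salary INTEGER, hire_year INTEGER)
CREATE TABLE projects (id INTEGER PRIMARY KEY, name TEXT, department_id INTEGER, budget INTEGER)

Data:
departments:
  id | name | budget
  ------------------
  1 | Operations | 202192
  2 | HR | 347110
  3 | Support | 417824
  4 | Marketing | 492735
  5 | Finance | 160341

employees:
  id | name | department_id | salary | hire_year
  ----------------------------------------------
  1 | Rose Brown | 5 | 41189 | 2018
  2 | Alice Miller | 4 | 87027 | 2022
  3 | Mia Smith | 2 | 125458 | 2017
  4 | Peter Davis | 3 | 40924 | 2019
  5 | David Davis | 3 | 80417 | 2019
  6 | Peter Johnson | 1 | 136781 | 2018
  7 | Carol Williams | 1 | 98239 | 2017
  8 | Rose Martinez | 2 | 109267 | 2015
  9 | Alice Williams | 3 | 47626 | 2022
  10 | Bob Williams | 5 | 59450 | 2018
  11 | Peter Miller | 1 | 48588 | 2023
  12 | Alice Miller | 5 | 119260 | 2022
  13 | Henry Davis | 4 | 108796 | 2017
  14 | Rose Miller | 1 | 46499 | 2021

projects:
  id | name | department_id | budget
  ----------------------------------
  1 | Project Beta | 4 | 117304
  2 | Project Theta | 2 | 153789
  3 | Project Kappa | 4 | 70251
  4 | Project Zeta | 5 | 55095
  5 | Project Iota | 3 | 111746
SELECT department_id, COUNT(*) AS n FROM employees GROUP BY department_id HAVING COUNT(*) >= 3

Execution result:
department_id | n
1 | 4
3 | 3
5 | 3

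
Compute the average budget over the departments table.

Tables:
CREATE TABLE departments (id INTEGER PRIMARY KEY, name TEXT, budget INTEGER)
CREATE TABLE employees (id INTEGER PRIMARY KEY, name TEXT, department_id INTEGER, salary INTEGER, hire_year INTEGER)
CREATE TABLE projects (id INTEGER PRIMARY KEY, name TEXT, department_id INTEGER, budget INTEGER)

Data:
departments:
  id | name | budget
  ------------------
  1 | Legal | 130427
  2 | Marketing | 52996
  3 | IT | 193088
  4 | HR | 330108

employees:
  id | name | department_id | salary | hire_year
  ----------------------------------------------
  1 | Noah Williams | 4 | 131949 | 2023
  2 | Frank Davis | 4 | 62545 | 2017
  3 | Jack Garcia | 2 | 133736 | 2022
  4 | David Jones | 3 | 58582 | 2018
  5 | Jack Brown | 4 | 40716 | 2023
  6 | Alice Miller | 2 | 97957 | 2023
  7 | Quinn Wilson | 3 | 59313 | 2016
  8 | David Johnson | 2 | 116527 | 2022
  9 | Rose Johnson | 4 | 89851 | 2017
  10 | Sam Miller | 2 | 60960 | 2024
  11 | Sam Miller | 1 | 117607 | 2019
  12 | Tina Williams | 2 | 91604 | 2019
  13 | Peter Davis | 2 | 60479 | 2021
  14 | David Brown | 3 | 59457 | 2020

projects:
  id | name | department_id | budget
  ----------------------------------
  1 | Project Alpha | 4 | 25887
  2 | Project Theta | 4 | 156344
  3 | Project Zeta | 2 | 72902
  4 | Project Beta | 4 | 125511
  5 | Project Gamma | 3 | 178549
SELECT AVG(budget) FROM departments

Execution result:
176654.75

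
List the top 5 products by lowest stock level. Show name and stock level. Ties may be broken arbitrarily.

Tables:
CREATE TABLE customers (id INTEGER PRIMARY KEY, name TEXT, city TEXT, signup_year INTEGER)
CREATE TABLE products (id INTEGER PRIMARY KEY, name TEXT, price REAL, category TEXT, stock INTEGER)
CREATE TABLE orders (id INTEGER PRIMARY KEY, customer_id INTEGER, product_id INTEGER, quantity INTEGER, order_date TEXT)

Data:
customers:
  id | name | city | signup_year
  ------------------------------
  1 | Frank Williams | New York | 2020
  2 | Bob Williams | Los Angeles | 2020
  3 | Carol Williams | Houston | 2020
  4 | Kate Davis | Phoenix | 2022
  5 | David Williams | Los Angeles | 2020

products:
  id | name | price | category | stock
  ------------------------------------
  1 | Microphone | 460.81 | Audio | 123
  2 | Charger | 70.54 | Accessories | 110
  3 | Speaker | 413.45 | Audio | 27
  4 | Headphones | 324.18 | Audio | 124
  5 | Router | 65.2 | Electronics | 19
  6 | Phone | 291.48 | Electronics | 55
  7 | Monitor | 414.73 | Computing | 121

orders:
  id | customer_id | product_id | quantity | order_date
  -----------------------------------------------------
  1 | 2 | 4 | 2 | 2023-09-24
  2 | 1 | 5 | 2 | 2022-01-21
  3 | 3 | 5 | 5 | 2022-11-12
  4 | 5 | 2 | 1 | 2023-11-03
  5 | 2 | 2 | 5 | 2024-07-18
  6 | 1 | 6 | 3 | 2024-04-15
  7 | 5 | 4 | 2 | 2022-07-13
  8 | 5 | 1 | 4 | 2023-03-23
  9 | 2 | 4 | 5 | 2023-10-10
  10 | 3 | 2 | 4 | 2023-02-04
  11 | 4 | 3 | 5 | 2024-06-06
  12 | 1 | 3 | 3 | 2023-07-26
SELECT name, stock FROM products ORDER BY stock ASC LIMIT 5

Execution result:
name | stock
Router | 19
Speaker | 27
Phone | 55
Charger | 110
Monitor | 121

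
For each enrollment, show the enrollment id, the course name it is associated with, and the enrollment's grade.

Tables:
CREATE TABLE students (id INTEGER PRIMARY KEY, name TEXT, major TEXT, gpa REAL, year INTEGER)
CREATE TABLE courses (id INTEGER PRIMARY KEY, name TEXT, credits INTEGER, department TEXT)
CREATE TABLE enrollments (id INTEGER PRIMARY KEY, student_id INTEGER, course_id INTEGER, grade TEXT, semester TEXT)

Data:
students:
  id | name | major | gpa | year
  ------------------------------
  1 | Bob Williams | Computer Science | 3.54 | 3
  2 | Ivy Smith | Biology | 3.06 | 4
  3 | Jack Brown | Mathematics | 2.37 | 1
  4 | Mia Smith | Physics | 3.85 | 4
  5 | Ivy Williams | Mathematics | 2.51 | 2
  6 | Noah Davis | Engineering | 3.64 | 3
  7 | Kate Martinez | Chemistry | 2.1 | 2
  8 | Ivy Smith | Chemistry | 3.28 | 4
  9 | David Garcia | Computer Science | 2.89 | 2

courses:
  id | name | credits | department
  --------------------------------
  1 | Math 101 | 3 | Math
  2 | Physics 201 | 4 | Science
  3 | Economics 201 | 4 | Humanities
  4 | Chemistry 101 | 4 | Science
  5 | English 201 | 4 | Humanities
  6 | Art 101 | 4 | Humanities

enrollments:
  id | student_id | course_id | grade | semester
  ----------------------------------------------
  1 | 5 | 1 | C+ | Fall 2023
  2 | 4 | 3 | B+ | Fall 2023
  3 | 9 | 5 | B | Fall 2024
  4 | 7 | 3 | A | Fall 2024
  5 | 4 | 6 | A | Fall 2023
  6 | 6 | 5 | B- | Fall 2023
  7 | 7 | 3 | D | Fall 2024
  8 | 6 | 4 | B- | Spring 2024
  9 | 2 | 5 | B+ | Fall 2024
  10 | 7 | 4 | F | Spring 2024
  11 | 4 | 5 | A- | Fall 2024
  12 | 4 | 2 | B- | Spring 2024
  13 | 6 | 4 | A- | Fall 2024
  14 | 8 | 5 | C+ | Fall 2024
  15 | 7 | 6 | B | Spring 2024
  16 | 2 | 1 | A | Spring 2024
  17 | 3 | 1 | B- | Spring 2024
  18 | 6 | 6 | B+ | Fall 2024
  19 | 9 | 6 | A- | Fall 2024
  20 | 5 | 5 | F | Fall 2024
SELECT c.id, p.name AS course, c.grade FROM enrollments c JOIN courses p ON c.course_id = p.id

Execution result:
id | course | grade
1 | Math 101 | C+
2 | Economics 201 | B+
3 | English 201 | B
4 | Economics 201 | A
5 | Art 101 | A
6 | English 201 | B-
7 | Economics 201 | D
8 | Chemistry 101 | B-
9 | English 201 | B+
10 | Chemistry 101 | F
11 | English 201 | A-
12 | Physics 201 | B-
13 | Chemistry 101 | A-
14 | English 201 | C+
15 | Art 101 | B
16 | Math 101 | A
17 | Math 101 | B-
18 | Art 101 | B+
19 | Art 101 | A-
20 | English 201 | F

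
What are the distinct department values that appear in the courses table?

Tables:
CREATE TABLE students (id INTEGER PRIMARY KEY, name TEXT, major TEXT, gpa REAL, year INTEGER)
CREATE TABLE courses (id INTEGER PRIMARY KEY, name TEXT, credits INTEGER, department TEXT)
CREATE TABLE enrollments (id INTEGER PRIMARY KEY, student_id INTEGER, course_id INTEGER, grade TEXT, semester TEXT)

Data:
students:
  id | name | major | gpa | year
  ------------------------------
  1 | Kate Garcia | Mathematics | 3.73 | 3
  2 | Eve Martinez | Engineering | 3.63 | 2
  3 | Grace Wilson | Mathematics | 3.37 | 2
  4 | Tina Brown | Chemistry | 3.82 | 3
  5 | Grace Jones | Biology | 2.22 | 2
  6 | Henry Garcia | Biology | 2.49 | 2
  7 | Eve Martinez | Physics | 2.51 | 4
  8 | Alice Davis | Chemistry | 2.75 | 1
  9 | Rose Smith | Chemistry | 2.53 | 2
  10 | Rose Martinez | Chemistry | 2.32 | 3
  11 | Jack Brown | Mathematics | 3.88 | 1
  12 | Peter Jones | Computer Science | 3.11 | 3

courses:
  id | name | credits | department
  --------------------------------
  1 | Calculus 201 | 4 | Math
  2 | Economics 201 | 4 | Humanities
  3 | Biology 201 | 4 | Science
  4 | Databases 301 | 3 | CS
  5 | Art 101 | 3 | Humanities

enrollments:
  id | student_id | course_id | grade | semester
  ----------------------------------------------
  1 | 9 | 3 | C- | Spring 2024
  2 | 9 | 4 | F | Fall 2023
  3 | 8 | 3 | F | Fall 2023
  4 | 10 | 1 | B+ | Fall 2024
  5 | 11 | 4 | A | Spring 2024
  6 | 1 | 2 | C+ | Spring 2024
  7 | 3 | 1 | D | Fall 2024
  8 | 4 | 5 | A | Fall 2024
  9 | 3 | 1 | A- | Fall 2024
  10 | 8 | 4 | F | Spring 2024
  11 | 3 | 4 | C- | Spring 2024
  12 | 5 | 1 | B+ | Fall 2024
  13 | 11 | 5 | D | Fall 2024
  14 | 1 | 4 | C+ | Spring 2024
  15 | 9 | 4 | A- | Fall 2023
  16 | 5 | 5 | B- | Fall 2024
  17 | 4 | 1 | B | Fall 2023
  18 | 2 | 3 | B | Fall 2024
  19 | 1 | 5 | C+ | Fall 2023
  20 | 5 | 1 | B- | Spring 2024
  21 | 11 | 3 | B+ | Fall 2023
SELECT DISTINCT department FROM courses

Execution result:
department
Math
Humanities
Science
CS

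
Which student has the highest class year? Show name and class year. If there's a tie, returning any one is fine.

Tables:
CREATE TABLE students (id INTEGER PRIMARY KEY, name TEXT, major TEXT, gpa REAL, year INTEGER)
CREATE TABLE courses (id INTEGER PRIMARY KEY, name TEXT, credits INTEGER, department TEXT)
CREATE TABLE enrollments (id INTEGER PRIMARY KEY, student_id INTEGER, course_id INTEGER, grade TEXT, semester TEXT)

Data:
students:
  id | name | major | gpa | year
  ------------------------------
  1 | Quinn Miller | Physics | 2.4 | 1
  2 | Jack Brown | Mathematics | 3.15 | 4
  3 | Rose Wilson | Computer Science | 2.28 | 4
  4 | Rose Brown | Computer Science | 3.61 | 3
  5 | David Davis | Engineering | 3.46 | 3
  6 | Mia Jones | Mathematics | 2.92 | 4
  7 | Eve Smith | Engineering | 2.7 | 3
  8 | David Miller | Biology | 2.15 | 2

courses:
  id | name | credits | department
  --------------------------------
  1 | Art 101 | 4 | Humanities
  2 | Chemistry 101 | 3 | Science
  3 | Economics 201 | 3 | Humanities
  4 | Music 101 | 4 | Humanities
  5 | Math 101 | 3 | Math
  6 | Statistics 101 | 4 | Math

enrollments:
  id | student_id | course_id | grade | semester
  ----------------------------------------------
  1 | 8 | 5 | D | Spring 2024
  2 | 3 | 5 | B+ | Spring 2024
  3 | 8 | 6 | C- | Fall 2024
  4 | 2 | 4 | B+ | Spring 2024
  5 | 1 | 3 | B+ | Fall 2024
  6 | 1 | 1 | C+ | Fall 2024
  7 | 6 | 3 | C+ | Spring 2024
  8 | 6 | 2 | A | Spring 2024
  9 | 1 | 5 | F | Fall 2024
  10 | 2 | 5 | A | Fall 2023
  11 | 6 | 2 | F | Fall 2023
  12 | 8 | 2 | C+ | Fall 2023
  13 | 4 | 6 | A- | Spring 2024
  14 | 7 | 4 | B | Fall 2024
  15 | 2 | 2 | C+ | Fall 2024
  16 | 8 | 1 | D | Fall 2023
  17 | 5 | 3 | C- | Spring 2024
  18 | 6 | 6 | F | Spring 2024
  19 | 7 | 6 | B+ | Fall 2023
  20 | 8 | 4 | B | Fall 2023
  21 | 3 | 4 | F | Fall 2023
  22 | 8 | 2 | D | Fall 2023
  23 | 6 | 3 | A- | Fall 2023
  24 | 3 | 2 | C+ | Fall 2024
SELECT name, year FROM students ORDER BY year DESC LIMIT 1

Execution result:
name | year
Jack Brown | 4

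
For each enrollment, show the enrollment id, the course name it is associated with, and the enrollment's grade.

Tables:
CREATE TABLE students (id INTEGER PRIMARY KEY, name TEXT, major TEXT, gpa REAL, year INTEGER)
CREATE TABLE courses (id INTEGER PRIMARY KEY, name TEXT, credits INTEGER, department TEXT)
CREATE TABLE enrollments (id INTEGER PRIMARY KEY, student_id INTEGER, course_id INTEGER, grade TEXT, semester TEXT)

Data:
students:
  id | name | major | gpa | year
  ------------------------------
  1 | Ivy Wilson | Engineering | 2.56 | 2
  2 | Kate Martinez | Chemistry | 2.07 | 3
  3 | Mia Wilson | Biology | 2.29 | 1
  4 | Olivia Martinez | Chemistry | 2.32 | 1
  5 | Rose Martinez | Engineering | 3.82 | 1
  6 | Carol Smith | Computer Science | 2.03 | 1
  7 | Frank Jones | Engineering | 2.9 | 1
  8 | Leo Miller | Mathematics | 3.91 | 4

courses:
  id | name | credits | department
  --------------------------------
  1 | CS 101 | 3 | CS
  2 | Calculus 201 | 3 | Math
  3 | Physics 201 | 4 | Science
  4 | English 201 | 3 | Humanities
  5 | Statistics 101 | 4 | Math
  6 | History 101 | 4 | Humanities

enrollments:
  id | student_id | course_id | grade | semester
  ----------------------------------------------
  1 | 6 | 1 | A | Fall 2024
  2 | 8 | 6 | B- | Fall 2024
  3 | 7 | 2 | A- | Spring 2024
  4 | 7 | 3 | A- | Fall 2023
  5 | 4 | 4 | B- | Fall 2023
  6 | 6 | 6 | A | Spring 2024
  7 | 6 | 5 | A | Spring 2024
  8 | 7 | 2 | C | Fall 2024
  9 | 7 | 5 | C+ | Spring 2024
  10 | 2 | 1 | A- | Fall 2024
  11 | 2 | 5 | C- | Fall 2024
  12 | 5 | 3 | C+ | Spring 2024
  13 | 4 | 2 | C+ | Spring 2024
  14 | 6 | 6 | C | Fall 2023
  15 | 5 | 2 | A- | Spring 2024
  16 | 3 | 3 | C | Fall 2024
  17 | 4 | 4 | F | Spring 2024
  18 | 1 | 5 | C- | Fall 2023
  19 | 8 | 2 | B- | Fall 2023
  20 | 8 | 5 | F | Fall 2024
SELECT c.id, p.name AS course, c.grade FROM enrollments c JOIN courses p ON c.course_id = p.id

Execution result:
id | course | grade
1 | CS 101 | A
2 | History 101 | B-
3 | Calculus 201 | A-
4 | Physics 201 | A-
5 | English 201 | B-
6 | History 101 | A
7 | Statistics 101 | A
8 | Calculus 201 | C
9 | Statistics 101 | C+
10 | CS 101 | A-
11 | Statistics 101 | C-
12 | Physics 201 | C+
13 | Calculus 201 | C+
14 | History 101 | C
15 | Calculus 201 | A-
16 | Physics 201 | C
17 | English 201 | F
18 | Statistics 101 | C-
19 | Calculus 201 | B-
20 | Statistics 101 | F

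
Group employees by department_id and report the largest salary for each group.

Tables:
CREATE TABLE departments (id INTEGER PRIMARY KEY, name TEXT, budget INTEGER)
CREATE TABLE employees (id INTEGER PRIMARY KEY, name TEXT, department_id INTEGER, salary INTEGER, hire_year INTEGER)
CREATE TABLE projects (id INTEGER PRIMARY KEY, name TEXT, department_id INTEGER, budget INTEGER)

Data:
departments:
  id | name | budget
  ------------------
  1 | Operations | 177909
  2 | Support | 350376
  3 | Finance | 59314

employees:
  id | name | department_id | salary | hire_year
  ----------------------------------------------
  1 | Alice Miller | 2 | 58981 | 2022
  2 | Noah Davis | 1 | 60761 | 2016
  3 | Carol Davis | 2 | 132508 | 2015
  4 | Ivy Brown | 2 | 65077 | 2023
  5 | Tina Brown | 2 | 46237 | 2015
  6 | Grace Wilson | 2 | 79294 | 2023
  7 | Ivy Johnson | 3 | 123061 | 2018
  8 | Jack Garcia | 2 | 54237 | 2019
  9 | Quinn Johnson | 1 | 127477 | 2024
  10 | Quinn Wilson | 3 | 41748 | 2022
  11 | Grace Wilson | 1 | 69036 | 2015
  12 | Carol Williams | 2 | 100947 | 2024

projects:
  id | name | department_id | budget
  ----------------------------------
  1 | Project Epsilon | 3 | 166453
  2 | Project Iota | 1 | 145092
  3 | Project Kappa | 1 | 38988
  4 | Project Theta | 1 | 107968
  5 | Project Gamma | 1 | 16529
SELECT department_id, MAX(salary) AS max_salary FROM employees GROUP BY department_id

Execution result:
department_id | max_salary
1 | 127477
2 | 132508
3 | 123061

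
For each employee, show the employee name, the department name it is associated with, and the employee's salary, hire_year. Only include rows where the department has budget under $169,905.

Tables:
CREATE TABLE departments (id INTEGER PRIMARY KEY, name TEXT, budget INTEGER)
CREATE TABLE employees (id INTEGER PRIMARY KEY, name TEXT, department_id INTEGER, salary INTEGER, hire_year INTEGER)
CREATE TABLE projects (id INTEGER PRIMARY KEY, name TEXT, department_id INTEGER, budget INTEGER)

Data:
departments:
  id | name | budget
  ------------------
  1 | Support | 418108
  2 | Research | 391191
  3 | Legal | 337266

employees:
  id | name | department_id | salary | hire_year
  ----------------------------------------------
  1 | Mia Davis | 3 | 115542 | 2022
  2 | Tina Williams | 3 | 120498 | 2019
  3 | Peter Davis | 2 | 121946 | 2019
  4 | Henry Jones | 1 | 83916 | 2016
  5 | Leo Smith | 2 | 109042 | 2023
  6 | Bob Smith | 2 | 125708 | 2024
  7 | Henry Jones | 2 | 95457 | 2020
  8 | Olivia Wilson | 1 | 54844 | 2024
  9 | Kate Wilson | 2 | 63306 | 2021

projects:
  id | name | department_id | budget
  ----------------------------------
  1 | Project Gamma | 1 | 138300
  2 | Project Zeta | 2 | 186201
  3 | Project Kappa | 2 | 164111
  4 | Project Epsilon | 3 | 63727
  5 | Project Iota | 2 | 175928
SELECT c.name, p.name AS department, c.salary, c.hire_year FROM employees c JOIN departments p ON c.department_id = p.id WHERE p.budget < 169905

Execution result:
(no rows)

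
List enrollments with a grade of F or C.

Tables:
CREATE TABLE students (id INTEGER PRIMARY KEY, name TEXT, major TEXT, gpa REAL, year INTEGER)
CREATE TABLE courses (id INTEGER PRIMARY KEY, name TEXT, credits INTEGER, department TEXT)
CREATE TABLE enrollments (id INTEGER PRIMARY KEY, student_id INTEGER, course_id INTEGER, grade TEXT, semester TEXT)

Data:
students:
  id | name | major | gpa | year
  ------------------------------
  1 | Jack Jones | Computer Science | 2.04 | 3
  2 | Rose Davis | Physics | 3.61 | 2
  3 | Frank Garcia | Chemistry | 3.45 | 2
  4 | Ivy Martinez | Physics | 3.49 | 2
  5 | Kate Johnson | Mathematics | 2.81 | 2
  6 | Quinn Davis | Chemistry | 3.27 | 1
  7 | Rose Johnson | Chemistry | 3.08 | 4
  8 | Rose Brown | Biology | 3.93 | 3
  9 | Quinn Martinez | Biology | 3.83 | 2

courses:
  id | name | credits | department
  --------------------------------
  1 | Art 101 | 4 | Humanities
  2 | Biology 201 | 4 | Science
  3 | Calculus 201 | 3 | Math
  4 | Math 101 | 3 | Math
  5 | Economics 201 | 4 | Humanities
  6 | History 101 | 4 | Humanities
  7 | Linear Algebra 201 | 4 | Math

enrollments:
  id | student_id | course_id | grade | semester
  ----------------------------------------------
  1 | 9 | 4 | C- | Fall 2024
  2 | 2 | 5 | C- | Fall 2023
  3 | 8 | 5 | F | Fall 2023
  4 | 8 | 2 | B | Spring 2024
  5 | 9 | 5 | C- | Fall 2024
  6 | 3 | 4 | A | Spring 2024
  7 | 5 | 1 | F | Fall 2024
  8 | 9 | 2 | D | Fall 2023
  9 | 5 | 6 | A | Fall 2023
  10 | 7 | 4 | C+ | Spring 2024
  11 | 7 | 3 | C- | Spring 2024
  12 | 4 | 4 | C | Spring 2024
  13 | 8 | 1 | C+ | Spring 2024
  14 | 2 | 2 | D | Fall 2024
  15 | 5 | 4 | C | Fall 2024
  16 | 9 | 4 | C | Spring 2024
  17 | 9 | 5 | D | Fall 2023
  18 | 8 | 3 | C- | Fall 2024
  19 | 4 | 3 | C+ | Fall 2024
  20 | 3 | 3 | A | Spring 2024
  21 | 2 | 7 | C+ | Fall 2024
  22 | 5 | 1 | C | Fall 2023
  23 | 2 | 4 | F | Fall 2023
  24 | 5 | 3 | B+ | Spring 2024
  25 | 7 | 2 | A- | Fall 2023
SELECT id, grade FROM enrollments WHERE grade IN ('F', 'C')

Execution result:
id | grade
3 | F
7 | F
12 | C
15 | C
16 | C
22 | C
23 | F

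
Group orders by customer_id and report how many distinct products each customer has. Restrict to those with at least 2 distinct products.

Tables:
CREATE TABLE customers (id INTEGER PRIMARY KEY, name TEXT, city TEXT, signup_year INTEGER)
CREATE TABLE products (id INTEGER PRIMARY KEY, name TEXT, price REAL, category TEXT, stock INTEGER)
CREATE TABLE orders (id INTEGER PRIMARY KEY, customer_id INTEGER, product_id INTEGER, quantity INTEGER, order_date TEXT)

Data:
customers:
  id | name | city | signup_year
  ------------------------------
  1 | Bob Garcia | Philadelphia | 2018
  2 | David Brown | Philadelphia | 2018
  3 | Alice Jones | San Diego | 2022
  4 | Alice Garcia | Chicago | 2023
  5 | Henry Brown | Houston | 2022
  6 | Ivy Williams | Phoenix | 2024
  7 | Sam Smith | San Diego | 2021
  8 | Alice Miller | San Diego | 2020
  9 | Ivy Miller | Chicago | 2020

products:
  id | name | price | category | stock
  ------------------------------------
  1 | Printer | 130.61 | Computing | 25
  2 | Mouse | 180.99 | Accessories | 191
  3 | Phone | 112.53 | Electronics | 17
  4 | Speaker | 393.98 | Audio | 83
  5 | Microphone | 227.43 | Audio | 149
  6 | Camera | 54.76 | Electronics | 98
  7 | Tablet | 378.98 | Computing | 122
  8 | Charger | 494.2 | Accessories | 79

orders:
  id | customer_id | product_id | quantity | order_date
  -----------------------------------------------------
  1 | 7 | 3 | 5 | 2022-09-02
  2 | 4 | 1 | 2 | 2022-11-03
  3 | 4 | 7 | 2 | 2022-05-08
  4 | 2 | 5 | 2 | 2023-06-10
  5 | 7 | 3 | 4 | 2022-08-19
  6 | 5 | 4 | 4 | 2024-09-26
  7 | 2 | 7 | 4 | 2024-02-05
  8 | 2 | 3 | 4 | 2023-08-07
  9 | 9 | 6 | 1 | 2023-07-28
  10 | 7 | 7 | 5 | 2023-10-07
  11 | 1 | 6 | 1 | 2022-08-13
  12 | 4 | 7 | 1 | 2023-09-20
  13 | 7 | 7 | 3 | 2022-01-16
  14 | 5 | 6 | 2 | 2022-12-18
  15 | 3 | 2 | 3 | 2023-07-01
SELECT customer_id, COUNT(DISTINCT product_id) AS distinct_product_count FROM orders GROUP BY customer_id HAVING COUNT(DISTINCT product_id) >= 2

Execution result:
customer_id | distinct_product_count
2 | 3
4 | 2
5 | 2
7 | 2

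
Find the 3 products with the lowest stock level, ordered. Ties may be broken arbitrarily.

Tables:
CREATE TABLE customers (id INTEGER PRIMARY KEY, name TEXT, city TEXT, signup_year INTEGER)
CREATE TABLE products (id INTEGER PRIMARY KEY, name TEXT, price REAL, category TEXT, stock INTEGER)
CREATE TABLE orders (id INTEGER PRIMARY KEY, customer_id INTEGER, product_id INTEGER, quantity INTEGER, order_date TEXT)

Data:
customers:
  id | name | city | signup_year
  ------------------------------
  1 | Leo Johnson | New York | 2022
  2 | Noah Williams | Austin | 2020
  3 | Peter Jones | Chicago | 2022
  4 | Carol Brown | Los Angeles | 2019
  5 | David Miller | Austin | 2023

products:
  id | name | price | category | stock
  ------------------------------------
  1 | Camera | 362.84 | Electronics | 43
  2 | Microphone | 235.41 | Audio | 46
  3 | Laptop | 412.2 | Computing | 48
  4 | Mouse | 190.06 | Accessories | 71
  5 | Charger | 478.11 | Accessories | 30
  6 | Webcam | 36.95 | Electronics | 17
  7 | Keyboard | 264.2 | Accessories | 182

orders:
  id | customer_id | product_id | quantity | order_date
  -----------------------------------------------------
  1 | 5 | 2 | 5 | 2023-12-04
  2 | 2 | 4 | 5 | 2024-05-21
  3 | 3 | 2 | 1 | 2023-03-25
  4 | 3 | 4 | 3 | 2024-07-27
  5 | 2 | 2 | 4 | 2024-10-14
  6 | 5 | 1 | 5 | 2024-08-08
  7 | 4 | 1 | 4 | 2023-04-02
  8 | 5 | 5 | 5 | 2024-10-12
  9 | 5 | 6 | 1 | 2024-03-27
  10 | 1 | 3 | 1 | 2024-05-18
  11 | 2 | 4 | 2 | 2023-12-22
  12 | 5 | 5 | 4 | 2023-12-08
SELECT name, stock FROM products ORDER BY stock ASC LIMIT 3

Execution result:
name | stock
Webcam | 17
Charger | 30
Camera | 43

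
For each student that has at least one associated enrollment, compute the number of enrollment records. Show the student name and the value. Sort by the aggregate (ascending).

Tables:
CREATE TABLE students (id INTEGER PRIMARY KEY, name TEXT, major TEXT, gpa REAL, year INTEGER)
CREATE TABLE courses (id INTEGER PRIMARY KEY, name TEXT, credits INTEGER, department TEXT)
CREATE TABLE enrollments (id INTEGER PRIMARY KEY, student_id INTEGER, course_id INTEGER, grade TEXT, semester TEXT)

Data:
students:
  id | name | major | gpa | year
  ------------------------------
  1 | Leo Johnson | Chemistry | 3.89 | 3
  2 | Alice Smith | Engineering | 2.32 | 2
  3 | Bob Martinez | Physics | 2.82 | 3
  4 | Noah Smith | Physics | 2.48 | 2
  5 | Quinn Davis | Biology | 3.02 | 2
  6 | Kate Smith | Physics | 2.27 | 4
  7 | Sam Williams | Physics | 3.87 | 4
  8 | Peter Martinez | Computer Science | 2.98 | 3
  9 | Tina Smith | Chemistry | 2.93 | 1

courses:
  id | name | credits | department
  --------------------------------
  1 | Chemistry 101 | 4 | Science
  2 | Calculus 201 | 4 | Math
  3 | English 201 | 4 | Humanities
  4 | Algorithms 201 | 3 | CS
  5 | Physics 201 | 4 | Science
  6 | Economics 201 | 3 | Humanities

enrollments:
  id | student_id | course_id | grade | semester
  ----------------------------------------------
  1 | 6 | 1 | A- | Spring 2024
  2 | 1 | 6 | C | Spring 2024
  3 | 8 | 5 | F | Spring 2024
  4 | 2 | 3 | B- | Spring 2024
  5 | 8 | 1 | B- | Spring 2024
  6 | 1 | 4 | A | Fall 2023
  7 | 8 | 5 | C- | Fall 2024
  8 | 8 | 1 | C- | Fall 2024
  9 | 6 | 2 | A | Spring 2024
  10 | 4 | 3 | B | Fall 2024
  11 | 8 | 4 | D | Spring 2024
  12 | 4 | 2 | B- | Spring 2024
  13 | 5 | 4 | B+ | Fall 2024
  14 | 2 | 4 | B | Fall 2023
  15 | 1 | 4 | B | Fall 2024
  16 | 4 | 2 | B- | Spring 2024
SELECT p.name, COUNT(*) AS n FROM enrollments c JOIN students p ON c.student_id = p.id GROUP BY p.id, p.name ORDER BY n ASC

Execution result:
name | n
Quinn Davis | 1
Alice Smith | 2
Kate Smith | 2
Leo Johnson | 3
Noah Smith | 3
Peter Martinez | 5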